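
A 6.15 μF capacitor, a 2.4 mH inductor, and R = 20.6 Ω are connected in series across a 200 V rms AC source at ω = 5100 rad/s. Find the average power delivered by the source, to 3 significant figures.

X_L = ωL = 12.2 Ω
X_C = 1/(ωC) = 31.9 Ω
Net reactance X = X_L − X_C = -19.6 Ω
Z = 20.6 − j19.6 Ω
|Z| = √(20.6² + 19.6²) = 28.5 Ω
∠Z = arctan(-19.6/20.6) = -43.6°
I = V/|Z| = 7.03 A
P = VI cos φ = 200 × 7.03 × cos(-43.6°) = 1.02 kW

1.02 kW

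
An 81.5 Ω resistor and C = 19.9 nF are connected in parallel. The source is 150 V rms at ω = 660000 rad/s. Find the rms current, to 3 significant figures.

X_C = 1/(ωC) = 76.1 Ω
Parallel: admittances add. Y = 1/R + jωC
Y = (0.0123 + j0.0131) S
|Y| = 0.0180 S → |Z| = 1/|Y| = 55.6 Ω, ∠Z = −∠Y = -46.9°
I = V/|Z| = 150/55.6 = 2.70 A

2.70 A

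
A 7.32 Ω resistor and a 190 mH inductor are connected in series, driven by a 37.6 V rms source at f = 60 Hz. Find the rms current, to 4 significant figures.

ω = 2πf = 377.0 rad/s
X_L = ωL = 71.63 Ω
Z = 7.320 + j71.63 Ω
|Z| = √(7.320² + 71.63²) = 72.00 Ω
I = V/|Z| = 37.6/72.00 = 522.2 mA

522.2 mA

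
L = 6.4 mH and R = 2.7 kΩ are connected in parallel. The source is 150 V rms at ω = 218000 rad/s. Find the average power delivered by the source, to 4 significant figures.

8.333 W

X_L = ωL = 1395 Ω
Parallel: admittances add. Y = 1/R + 1/(jωL)
Y = (0.0003704 − j0.0007167) S
|Y| = 0.0008068 S → |Z| = 1/|Y| = 1239 Ω, ∠Z = −∠Y = 62.67°
I = V/|Z| = 121.0 mA
P = VI cos φ = 150 × 0.1210 × cos(62.67°) = 8.333 W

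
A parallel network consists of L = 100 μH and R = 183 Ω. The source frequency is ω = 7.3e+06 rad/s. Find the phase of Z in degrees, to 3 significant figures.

X_L = ωL = 730 Ω
Parallel: admittances add. Y = 1/R + 1/(jωL)
Y = (0.00546 − j0.00137) S
|Y| = 0.00563 S → |Z| = 1/|Y| = 178 Ω, ∠Z = −∠Y = 14.1°

14.1°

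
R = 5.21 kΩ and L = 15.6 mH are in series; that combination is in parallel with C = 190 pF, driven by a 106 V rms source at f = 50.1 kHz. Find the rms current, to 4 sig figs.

11.43 mA

ω = 2πf = 314800 rad/s
X_L = ωL = 4911 Ω
X_C = 1/(ωC) = 16720 Ω
Branch 1 (R+jX_L): Z₁ = 5210 + j4911 Ω, |Z₁| = 7160 Ω
Branch 2 (−jX_C): Z₂ = −j16720 Ω
Parallel: Z = Z₁Z₂/(Z₁+Z₂), |Z| = 9274 Ω, ∠Z = 19.50°
I = V/|Z| = 106/9274 = 11.43 mA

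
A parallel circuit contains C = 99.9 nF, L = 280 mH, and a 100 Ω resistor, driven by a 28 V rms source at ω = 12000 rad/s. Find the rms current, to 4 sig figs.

281.1 mA

X_L = ωL = 3360 Ω
X_C = 1/(ωC) = 834.2 Ω
Parallel: admittances add. Y = 1/R + 1/(jωL) + jωC
Y = (0.01000 + j0.0009012) S
|Y| = 0.01004 S → |Z| = 1/|Y| = 99.60 Ω, ∠Z = −∠Y = -5.149°
I = V/|Z| = 28/99.60 = 281.1 mA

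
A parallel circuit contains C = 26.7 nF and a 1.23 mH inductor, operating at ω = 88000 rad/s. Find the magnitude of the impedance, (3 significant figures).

145 Ω

X_L = ωL = 108 Ω
X_C = 1/(ωC) = 426 Ω
Parallel: admittances add. Y = 1/(jωL) + jωC
Y = (0 − j0.00689) S
|Y| = 0.00689 S → |Z| = 1/|Y| = 145 Ω, ∠Z = −∠Y = 90.0°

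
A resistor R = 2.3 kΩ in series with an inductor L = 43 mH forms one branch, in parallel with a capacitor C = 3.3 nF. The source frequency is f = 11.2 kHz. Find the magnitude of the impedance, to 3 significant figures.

ω = 2πf = 70370 rad/s
X_L = ωL = 3030 Ω
X_C = 1/(ωC) = 4310 Ω
Branch 1 (R+jX_L): Z₁ = 2300 + j3030 Ω, |Z₁| = 3800 Ω
Branch 2 (−jX_C): Z₂ = −j4310 Ω
Parallel: Z = Z₁Z₂/(Z₁+Z₂), |Z| = 6220 Ω, ∠Z = -8.14°

6220 Ω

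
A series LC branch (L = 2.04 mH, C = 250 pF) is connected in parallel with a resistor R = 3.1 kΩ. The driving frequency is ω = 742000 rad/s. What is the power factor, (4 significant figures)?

X_L = ωL = 1514 Ω
X_C = 1/(ωC) = 5391 Ω
Branch 1: Z₁ = R = 3100 Ω
Branch 2 (series LC): Z₂ = j(X_L − X_C) = −j3877 Ω
Parallel: Z = Z₁Z₂/(Z₁+Z₂), |Z| = 2421 Ω, ∠Z = -38.64°
cos φ = cos(-38.64°) = 0.7810

0.7810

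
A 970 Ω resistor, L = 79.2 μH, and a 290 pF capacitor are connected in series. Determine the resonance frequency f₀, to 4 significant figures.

1.050 MHz

ω₀ = 1/√(LC) = 1/√(7.92e-05 × 2.9e-10) = 6.598e+06 rad/s
f₀ = ω₀/(2π) = 1.050 MHz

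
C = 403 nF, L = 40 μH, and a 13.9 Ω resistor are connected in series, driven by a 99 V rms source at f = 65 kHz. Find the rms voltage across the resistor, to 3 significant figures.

79.7 V

ω = 2πf = 408400 rad/s
X_L = ωL = 16.3 Ω
X_C = 1/(ωC) = 6.08 Ω
Net reactance X = X_L − X_C = 10.3 Ω
Z = 13.9 + j10.3 Ω
|Z| = √(13.9² + 10.3²) = 17.3 Ω
I = V/|Z| = 5.73 A
V_R = I·|Z_R| = 5.73 × 13.9 = 79.7 V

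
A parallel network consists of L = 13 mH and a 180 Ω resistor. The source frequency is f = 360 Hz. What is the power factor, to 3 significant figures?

0.161

ω = 2πf = 2262 rad/s
X_L = ωL = 29.4 Ω
Parallel: admittances add. Y = 1/R + 1/(jωL)
Y = (0.00556 − j0.0340) S
|Y| = 0.0345 S → |Z| = 1/|Y| = 29.0 Ω, ∠Z = −∠Y = 80.7°
cos φ = cos(80.7°) = 0.161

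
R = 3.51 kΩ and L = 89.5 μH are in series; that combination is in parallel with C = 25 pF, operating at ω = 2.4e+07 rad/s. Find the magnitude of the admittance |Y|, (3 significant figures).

517 μS

X_L = ωL = 2150 Ω
X_C = 1/(ωC) = 1670 Ω
Branch 1 (R+jX_L): Z₁ = 3510 + j2150 Ω, |Z₁| = 4120 Ω
Branch 2 (−jX_C): Z₂ = −j1670 Ω
Parallel: Z = Z₁Z₂/(Z₁+Z₂), |Z| = 1940 Ω, ∠Z = -66.3°
|Y| = 1/|Z| = 517 μS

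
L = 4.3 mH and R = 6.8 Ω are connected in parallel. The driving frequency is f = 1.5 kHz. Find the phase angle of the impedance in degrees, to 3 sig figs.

9.53°

ω = 2πf = 9425 rad/s
X_L = ωL = 40.5 Ω
Parallel: admittances add. Y = 1/R + 1/(jωL)
Y = (0.147 − j0.0247) S
|Y| = 0.149 S → |Z| = 1/|Y| = 6.71 Ω, ∠Z = −∠Y = 9.53°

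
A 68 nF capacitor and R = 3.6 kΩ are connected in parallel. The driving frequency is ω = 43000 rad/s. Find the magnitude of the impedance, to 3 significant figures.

X_C = 1/(ωC) = 342 Ω
Parallel: admittances add. Y = 1/R + jωC
Y = (0.000278 + j0.00292) S
|Y| = 0.00294 S → |Z| = 1/|Y| = 340 Ω, ∠Z = −∠Y = -84.6°

340 Ω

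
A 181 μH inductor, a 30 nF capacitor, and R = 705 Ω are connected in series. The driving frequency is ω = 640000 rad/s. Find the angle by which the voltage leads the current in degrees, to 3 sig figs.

5.17°

X_L = ωL = 116 Ω
X_C = 1/(ωC) = 52.1 Ω
Net reactance X = X_L − X_C = 63.8 Ω
Z = 705 + j63.8 Ω
|Z| = √(705² + 63.8²) = 708 Ω
∠Z = arctan(63.8/705) = 5.17°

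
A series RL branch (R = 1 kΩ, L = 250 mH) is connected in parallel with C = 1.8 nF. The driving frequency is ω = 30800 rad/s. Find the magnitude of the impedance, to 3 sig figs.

X_L = ωL = 7700 Ω
X_C = 1/(ωC) = 18000 Ω
Branch 1 (R+jX_L): Z₁ = 1000 + j7700 Ω, |Z₁| = 7760 Ω
Branch 2 (−jX_C): Z₂ = −j18000 Ω
Parallel: Z = Z₁Z₂/(Z₁+Z₂), |Z| = 13500 Ω, ∠Z = 77.1°

13500 Ω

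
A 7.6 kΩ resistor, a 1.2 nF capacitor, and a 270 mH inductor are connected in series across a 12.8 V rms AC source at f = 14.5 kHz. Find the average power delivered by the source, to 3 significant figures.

4.20 mW

ω = 2πf = 91110 rad/s
X_L = ωL = 24600 Ω
X_C = 1/(ωC) = 9150 Ω
Net reactance X = X_L − X_C = 15500 Ω
Z = 7600 + j15500 Ω
|Z| = √(7600² + 15500²) = 17200 Ω
∠Z = arctan(15500/7600) = 63.8°
I = V/|Z| = 743 μA
P = VI cos φ = 12.8 × 0.000743 × cos(63.8°) = 4.20 mW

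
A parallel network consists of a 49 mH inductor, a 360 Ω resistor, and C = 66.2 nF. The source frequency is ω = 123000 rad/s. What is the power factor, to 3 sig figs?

0.329

X_L = ωL = 6030 Ω
X_C = 1/(ωC) = 123 Ω
Parallel: admittances add. Y = 1/R + 1/(jωL) + jωC
Y = (0.00278 + j0.00798) S
|Y| = 0.00845 S → |Z| = 1/|Y| = 118 Ω, ∠Z = −∠Y = -70.8°
cos φ = cos(-70.8°) = 0.329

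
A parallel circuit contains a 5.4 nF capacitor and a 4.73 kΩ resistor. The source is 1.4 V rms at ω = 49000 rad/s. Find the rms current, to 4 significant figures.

474.2 μA

X_C = 1/(ωC) = 3779 Ω
Parallel: admittances add. Y = 1/R + jωC
Y = (0.0002114 + j0.0002646) S
|Y| = 0.0003387 S → |Z| = 1/|Y| = 2953 Ω, ∠Z = −∠Y = -51.38°
I = V/|Z| = 1.4/2953 = 474.2 μA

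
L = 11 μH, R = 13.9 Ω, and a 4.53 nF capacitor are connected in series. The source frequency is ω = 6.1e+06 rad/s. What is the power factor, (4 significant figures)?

0.4101

X_L = ωL = 67.10 Ω
X_C = 1/(ωC) = 36.19 Ω
Net reactance X = X_L − X_C = 30.91 Ω
Z = 13.90 + j30.91 Ω
|Z| = √(13.90² + 30.91²) = 33.89 Ω
∠Z = arctan(30.91/13.90) = 65.79°
cos φ = cos(65.79°) = 0.4101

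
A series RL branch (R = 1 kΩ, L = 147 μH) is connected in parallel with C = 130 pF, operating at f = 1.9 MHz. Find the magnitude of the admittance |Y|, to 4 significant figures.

1.148 mS

ω = 2πf = 1.194e+07 rad/s
X_L = ωL = 1755 Ω
X_C = 1/(ωC) = 644.4 Ω
Branch 1 (R+jX_L): Z₁ = 1000 + j1755 Ω, |Z₁| = 2020 Ω
Branch 2 (−jX_C): Z₂ = −j644.4 Ω
Parallel: Z = Z₁Z₂/(Z₁+Z₂), |Z| = 870.9 Ω, ∠Z = -77.67°
|Y| = 1/|Z| = 1.148 mS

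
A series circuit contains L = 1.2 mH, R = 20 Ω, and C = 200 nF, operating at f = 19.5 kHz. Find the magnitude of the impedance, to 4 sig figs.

ω = 2πf = 122500 rad/s
X_L = ωL = 147.0 Ω
X_C = 1/(ωC) = 40.81 Ω
Net reactance X = X_L − X_C = 106.2 Ω
Z = 20.00 + j106.2 Ω
|Z| = √(20.00² + 106.2²) = 108.1 Ω

108.1 Ω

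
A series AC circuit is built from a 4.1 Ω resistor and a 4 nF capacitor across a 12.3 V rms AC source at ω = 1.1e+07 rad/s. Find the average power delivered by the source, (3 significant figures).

X_C = 1/(ωC) = 22.7 Ω
Z = 4.10 − j22.7 Ω
|Z| = √(4.10² + 22.7²) = 23.1 Ω
∠Z = arctan(-22.7/4.10) = -79.8°
I = V/|Z| = 533 mA
P = VI cos φ = 12.3 × 0.533 × cos(-79.8°) = 1.16 W

1.16 W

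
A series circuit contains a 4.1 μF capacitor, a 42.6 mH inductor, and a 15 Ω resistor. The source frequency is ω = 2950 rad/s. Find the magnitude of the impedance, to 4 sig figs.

X_L = ωL = 125.7 Ω
X_C = 1/(ωC) = 82.68 Ω
Net reactance X = X_L − X_C = 42.99 Ω
Z = 15.00 + j42.99 Ω
|Z| = √(15.00² + 42.99²) = 45.53 Ω

45.53 Ω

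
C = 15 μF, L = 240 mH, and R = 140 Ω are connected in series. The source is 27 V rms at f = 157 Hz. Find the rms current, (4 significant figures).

ω = 2πf = 986.5 rad/s
X_L = ωL = 236.8 Ω
X_C = 1/(ωC) = 67.58 Ω
Net reactance X = X_L − X_C = 169.2 Ω
Z = 140.0 + j169.2 Ω
|Z| = √(140.0² + 169.2²) = 219.6 Ω
I = V/|Z| = 27/219.6 = 123.0 mA

123.0 mA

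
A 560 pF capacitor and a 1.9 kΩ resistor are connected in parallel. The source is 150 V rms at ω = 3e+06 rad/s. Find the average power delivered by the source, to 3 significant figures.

11.8 W

X_C = 1/(ωC) = 595 Ω
Parallel: admittances add. Y = 1/R + jωC
Y = (0.000526 + j0.00168) S
|Y| = 0.00176 S → |Z| = 1/|Y| = 568 Ω, ∠Z = −∠Y = -72.6°
I = V/|Z| = 264 mA
P = VI cos φ = 150 × 0.264 × cos(-72.6°) = 11.8 W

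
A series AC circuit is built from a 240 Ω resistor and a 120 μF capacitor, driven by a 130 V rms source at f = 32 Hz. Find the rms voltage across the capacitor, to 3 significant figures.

22.1 V

ω = 2πf = 201.1 rad/s
X_C = 1/(ωC) = 41.4 Ω
Z = 240 − j41.4 Ω
|Z| = √(240² + 41.4²) = 244 Ω
I = V/|Z| = 534 mA
V_C = I·|Z_C| = 0.534 × 41.4 = 22.1 V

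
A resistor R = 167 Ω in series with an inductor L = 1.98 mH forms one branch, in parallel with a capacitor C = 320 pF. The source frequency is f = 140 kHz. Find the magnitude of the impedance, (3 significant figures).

ω = 2πf = 879600 rad/s
X_L = ωL = 1740 Ω
X_C = 1/(ωC) = 3550 Ω
Branch 1 (R+jX_L): Z₁ = 167 + j1740 Ω, |Z₁| = 1750 Ω
Branch 2 (−jX_C): Z₂ = −j3550 Ω
Parallel: Z = Z₁Z₂/(Z₁+Z₂), |Z| = 3420 Ω, ∠Z = 79.3°

3420 Ω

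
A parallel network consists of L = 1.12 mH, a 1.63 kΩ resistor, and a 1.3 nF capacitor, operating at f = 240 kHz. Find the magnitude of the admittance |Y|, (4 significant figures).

1.500 mS

ω = 2πf = 1.508e+06 rad/s
X_L = ωL = 1689 Ω
X_C = 1/(ωC) = 510.1 Ω
Parallel: admittances add. Y = 1/R + 1/(jωL) + jωC
Y = (0.0006135 + j0.001368) S
|Y| = 0.001500 S → |Z| = 1/|Y| = 666.9 Ω, ∠Z = −∠Y = -65.85°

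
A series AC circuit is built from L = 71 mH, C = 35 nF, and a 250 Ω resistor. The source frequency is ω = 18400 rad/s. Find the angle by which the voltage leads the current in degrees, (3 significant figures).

X_L = ωL = 1310 Ω
X_C = 1/(ωC) = 1550 Ω
Net reactance X = X_L − X_C = -246 Ω
Z = 250 − j246 Ω
|Z| = √(250² + 246²) = 351 Ω
∠Z = arctan(-246/250) = -44.6°

-44.6°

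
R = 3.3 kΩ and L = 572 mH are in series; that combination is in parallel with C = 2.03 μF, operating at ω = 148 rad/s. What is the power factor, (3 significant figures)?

0.719

X_L = ωL = 84.7 Ω
X_C = 1/(ωC) = 3330 Ω
Branch 1 (R+jX_L): Z₁ = 3300 + j84.7 Ω, |Z₁| = 3300 Ω
Branch 2 (−jX_C): Z₂ = −j3330 Ω
Parallel: Z = Z₁Z₂/(Z₁+Z₂), |Z| = 2370 Ω, ∠Z = -44.0°
cos φ = cos(-44.0°) = 0.719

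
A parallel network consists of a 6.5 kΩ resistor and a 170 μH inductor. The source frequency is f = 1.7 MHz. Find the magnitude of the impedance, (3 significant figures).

ω = 2πf = 1.068e+07 rad/s
X_L = ωL = 1820 Ω
Parallel: admittances add. Y = 1/R + 1/(jωL)
Y = (0.000154 − j0.000551) S
|Y| = 0.000572 S → |Z| = 1/|Y| = 1750 Ω, ∠Z = −∠Y = 74.4°

1750 Ω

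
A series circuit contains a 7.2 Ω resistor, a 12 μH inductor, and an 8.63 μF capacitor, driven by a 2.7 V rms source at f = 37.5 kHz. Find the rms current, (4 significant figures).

356.7 mA

ω = 2πf = 235600 rad/s
X_L = ωL = 2.827 Ω
X_C = 1/(ωC) = 0.4918 Ω
Net reactance X = X_L − X_C = 2.336 Ω
Z = 7.200 + j2.336 Ω
|Z| = √(7.200² + 2.336²) = 7.569 Ω
I = V/|Z| = 2.7/7.569 = 356.7 mA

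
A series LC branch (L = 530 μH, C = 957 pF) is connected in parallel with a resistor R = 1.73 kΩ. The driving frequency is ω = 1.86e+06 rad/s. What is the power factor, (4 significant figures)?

X_L = ωL = 985.8 Ω
X_C = 1/(ωC) = 561.8 Ω
Branch 1: Z₁ = R = 1730 Ω
Branch 2 (series LC): Z₂ = j(X_L − X_C) = j424.0 Ω
Parallel: Z = Z₁Z₂/(Z₁+Z₂), |Z| = 411.8 Ω, ∠Z = 76.23°
cos φ = cos(76.23°) = 0.2380

0.2380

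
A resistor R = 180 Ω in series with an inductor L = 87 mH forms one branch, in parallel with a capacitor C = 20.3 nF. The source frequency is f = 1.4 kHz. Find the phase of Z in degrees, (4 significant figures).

74.63°

ω = 2πf = 8796 rad/s
X_L = ωL = 765.3 Ω
X_C = 1/(ωC) = 5600 Ω
Branch 1 (R+jX_L): Z₁ = 180.0 + j765.3 Ω, |Z₁| = 786.2 Ω
Branch 2 (−jX_C): Z₂ = −j5600 Ω
Parallel: Z = Z₁Z₂/(Z₁+Z₂), |Z| = 910.0 Ω, ∠Z = 74.63°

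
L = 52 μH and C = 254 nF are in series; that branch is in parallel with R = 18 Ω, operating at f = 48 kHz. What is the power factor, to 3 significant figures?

0.145

ω = 2πf = 301600 rad/s
X_L = ωL = 15.7 Ω
X_C = 1/(ωC) = 13.1 Ω
Branch 1: Z₁ = R = 18.0 Ω
Branch 2 (series LC): Z₂ = j(X_L − X_C) = j2.63 Ω
Parallel: Z = Z₁Z₂/(Z₁+Z₂), |Z| = 2.60 Ω, ∠Z = 81.7°
cos φ = cos(81.7°) = 0.145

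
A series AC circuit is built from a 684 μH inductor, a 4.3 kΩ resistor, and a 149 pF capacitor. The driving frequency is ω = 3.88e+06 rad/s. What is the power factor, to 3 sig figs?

X_L = ωL = 2650 Ω
X_C = 1/(ωC) = 1730 Ω
Net reactance X = X_L − X_C = 924 Ω
Z = 4300 + j924 Ω
|Z| = √(4300² + 924²) = 4400 Ω
∠Z = arctan(924/4300) = 12.1°
cos φ = cos(12.1°) = 0.978

0.978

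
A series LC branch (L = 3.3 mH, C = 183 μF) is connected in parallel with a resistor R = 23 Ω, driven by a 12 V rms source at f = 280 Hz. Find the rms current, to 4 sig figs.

ω = 2πf = 1759 rad/s
X_L = ωL = 5.806 Ω
X_C = 1/(ωC) = 3.106 Ω
Branch 1: Z₁ = R = 23.00 Ω
Branch 2 (series LC): Z₂ = j(X_L − X_C) = j2.700 Ω
Parallel: Z = Z₁Z₂/(Z₁+Z₂), |Z| = 2.681 Ω, ∠Z = 83.31°
I = V/|Z| = 12/2.681 = 4.476 A

4.476 A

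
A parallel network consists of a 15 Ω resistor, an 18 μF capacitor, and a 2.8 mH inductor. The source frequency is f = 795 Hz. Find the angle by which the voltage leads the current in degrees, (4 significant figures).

ω = 2πf = 4995 rad/s
X_L = ωL = 13.99 Ω
X_C = 1/(ωC) = 11.12 Ω
Parallel: admittances add. Y = 1/R + 1/(jωL) + jωC
Y = (0.06667 + j0.01841) S
|Y| = 0.06916 S → |Z| = 1/|Y| = 14.46 Ω, ∠Z = −∠Y = -15.44°

-15.44°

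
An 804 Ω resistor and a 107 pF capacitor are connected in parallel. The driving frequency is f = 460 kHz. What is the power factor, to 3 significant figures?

ω = 2πf = 2.89e+06 rad/s
X_C = 1/(ωC) = 3230 Ω
Parallel: admittances add. Y = 1/R + jωC
Y = (0.00124 + j0.000309) S
|Y| = 0.00128 S → |Z| = 1/|Y| = 780 Ω, ∠Z = −∠Y = -14.0°
cos φ = cos(-14.0°) = 0.970

0.970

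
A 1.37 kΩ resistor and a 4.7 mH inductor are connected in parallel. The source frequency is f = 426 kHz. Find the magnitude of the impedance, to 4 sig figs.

1362 Ω

ω = 2πf = 2.677e+06 rad/s
X_L = ωL = 12580 Ω
Parallel: admittances add. Y = 1/R + 1/(jωL)
Y = (0.0007299 − j7.949e-05) S
|Y| = 0.0007342 S → |Z| = 1/|Y| = 1362 Ω, ∠Z = −∠Y = 6.215°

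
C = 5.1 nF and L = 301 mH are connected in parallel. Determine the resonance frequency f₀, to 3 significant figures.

ω₀ = 1/√(LC) = 1/√(0.301 × 5.1e-09) = 25520 rad/s
f₀ = ω₀/(2π) = 4.06 kHz

4.06 kHz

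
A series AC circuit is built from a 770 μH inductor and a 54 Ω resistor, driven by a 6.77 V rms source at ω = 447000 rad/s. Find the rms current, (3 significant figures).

X_L = ωL = 344 Ω
Z = 54.0 + j344 Ω
|Z| = √(54.0² + 344²) = 348 Ω
I = V/|Z| = 6.77/348 = 19.4 mA

19.4 mA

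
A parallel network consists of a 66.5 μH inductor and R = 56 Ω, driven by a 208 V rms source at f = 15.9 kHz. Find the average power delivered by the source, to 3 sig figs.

773 W

ω = 2πf = 99900 rad/s
X_L = ωL = 6.64 Ω
Parallel: admittances add. Y = 1/R + 1/(jωL)
Y = (0.0179 − j0.151) S
|Y| = 0.152 S → |Z| = 1/|Y| = 6.60 Ω, ∠Z = −∠Y = 83.2°
I = V/|Z| = 31.5 A
P = VI cos φ = 208 × 31.5 × cos(83.2°) = 773 W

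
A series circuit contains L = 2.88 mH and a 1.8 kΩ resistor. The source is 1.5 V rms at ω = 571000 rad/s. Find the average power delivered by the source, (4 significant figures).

X_L = ωL = 1644 Ω
Z = 1800 + j1644 Ω
|Z| = √(1800² + 1644²) = 2438 Ω
∠Z = arctan(1644/1800) = 42.41°
I = V/|Z| = 615.2 μA
P = VI cos φ = 1.5 × 0.0006152 × cos(42.41°) = 681.3 μW

681.3 μW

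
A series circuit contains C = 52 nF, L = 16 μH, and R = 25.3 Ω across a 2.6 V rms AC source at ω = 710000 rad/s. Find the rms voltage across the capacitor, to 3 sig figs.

2.36 V

X_L = ωL = 11.4 Ω
X_C = 1/(ωC) = 27.1 Ω
Net reactance X = X_L − X_C = -15.7 Ω
Z = 25.3 − j15.7 Ω
|Z| = √(25.3² + 15.7²) = 29.8 Ω
I = V/|Z| = 87.3 mA
V_C = I·|Z_C| = 0.0873 × 27.1 = 2.36 V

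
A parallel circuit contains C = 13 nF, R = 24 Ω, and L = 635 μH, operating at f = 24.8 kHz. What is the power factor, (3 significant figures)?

0.982

ω = 2πf = 155800 rad/s
X_L = ωL = 98.9 Ω
X_C = 1/(ωC) = 494 Ω
Parallel: admittances add. Y = 1/R + 1/(jωL) + jωC
Y = (0.0417 − j0.00808) S
|Y| = 0.0424 S → |Z| = 1/|Y| = 23.6 Ω, ∠Z = −∠Y = 11.0°
cos φ = cos(11.0°) = 0.982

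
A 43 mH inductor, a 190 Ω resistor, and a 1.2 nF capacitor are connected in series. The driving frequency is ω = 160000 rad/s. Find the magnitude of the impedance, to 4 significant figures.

X_L = ωL = 6880 Ω
X_C = 1/(ωC) = 5208 Ω
Net reactance X = X_L − X_C = 1672 Ω
Z = 190.0 + j1672 Ω
|Z| = √(190.0² + 1672²) = 1682 Ω

1682 Ω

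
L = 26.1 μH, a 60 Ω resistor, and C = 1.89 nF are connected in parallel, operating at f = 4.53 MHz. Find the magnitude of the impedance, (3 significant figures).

ω = 2πf = 2.846e+07 rad/s
X_L = ωL = 743 Ω
X_C = 1/(ωC) = 18.6 Ω
Parallel: admittances add. Y = 1/R + 1/(jωL) + jωC
Y = (0.0167 + j0.0524) S
|Y| = 0.0550 S → |Z| = 1/|Y| = 18.2 Ω, ∠Z = −∠Y = -72.4°

18.2 Ω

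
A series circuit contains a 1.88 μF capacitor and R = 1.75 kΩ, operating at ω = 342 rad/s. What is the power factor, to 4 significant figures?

0.7475

X_C = 1/(ωC) = 1555 Ω
Z = 1750 − j1555 Ω
|Z| = √(1750² + 1555²) = 2341 Ω
∠Z = arctan(-1555/1750) = -41.63°
cos φ = cos(-41.63°) = 0.7475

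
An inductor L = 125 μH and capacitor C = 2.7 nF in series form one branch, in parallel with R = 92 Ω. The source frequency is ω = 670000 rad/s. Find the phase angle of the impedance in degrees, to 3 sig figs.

X_L = ωL = 83.8 Ω
X_C = 1/(ωC) = 553 Ω
Branch 1: Z₁ = R = 92.0 Ω
Branch 2 (series LC): Z₂ = j(X_L − X_C) = −j469 Ω
Parallel: Z = Z₁Z₂/(Z₁+Z₂), |Z| = 90.3 Ω, ∠Z = -11.1°

-11.1°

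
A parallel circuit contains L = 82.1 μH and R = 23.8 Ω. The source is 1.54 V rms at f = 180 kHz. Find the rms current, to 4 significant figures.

66.80 mA

ω = 2πf = 1.131e+06 rad/s
X_L = ωL = 92.85 Ω
Parallel: admittances add. Y = 1/R + 1/(jωL)
Y = (0.04202 − j0.01077) S
|Y| = 0.04338 S → |Z| = 1/|Y| = 23.05 Ω, ∠Z = −∠Y = 14.38°
I = V/|Z| = 1.54/23.05 = 66.80 mA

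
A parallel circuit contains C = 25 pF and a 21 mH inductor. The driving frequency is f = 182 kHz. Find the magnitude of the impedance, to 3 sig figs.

76600 Ω

ω = 2πf = 1.144e+06 rad/s
X_L = ωL = 24000 Ω
X_C = 1/(ωC) = 35000 Ω
Parallel: admittances add. Y = 1/(jωL) + jωC
Y = (0 − j1.31e-05) S
|Y| = 1.31e-05 S → |Z| = 1/|Y| = 76600 Ω, ∠Z = −∠Y = 90.0°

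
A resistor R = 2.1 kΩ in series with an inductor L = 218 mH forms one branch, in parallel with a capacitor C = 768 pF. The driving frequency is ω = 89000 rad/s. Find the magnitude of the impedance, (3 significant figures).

X_L = ωL = 19400 Ω
X_C = 1/(ωC) = 14600 Ω
Branch 1 (R+jX_L): Z₁ = 2100 + j19400 Ω, |Z₁| = 19500 Ω
Branch 2 (−jX_C): Z₂ = −j14600 Ω
Parallel: Z = Z₁Z₂/(Z₁+Z₂), |Z| = 54800 Ω, ∠Z = -72.4°

54800 Ω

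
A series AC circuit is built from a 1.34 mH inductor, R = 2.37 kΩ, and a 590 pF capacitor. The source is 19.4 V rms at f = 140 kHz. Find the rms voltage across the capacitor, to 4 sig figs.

15.04 V

ω = 2πf = 879600 rad/s
X_L = ωL = 1179 Ω
X_C = 1/(ωC) = 1927 Ω
Net reactance X = X_L − X_C = -748.1 Ω
Z = 2370 − j748.1 Ω
|Z| = √(2370² + 748.1²) = 2485 Ω
I = V/|Z| = 7.806 mA
V_C = I·|Z_C| = 0.007806 × 1927 = 15.04 V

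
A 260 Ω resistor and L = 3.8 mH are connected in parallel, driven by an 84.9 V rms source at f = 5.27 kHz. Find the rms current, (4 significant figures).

ω = 2πf = 33110 rad/s
X_L = ωL = 125.8 Ω
Parallel: admittances add. Y = 1/R + 1/(jωL)
Y = (0.003846 − j0.007947) S
|Y| = 0.008829 S → |Z| = 1/|Y| = 113.3 Ω, ∠Z = −∠Y = 64.18°
I = V/|Z| = 84.9/113.3 = 749.6 mA

749.6 mA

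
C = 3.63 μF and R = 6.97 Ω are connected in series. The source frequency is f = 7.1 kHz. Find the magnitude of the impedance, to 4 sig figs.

ω = 2πf = 44610 rad/s
X_C = 1/(ωC) = 6.175 Ω
Z = 6.970 − j6.175 Ω
|Z| = √(6.970² + 6.175²) = 9.312 Ω

9.312 Ω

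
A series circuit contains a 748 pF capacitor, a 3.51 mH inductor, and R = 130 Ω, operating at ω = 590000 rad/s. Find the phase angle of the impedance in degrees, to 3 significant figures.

X_L = ωL = 2070 Ω
X_C = 1/(ωC) = 2270 Ω
Net reactance X = X_L − X_C = -195 Ω
Z = 130 − j195 Ω
|Z| = √(130² + 195²) = 234 Ω
∠Z = arctan(-195/130) = -56.3°

-56.3°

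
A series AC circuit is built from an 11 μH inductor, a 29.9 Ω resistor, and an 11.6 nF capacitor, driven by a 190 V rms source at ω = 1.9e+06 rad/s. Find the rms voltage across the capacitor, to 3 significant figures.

X_L = ωL = 20.9 Ω
X_C = 1/(ωC) = 45.4 Ω
Net reactance X = X_L − X_C = -24.5 Ω
Z = 29.9 − j24.5 Ω
|Z| = √(29.9² + 24.5²) = 38.6 Ω
I = V/|Z| = 4.92 A
V_C = I·|Z_C| = 4.92 × 45.4 = 223 V

223 V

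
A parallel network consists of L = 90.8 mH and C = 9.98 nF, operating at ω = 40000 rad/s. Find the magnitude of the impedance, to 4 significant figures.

8073 Ω

X_L = ωL = 3632 Ω
X_C = 1/(ωC) = 2505 Ω
Parallel: admittances add. Y = 1/(jωL) + jωC
Y = (0 + j0.0001239) S
|Y| = 0.0001239 S → |Z| = 1/|Y| = 8073 Ω, ∠Z = −∠Y = -90.00°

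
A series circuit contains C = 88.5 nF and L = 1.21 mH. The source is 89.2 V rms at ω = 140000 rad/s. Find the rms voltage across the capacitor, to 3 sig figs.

X_L = ωL = 169 Ω
X_C = 1/(ωC) = 80.7 Ω
Net reactance X = X_L − X_C = 88.7 Ω
Z = j88.7 Ω
|Z| = √(0² + 88.7²) = 88.7 Ω
I = V/|Z| = 1.01 A
V_C = I·|Z_C| = 1.01 × 80.7 = 81.2 V

81.2 V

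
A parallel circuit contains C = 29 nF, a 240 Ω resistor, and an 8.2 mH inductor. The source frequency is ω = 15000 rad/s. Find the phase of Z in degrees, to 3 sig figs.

X_L = ωL = 123 Ω
X_C = 1/(ωC) = 2300 Ω
Parallel: admittances add. Y = 1/R + 1/(jωL) + jωC
Y = (0.00417 − j0.00770) S
|Y| = 0.00875 S → |Z| = 1/|Y| = 114 Ω, ∠Z = −∠Y = 61.6°

61.6°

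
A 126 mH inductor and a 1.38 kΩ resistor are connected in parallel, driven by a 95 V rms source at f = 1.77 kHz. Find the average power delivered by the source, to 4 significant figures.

ω = 2πf = 11120 rad/s
X_L = ωL = 1401 Ω
Parallel: admittances add. Y = 1/R + 1/(jωL)
Y = (0.0007246 − j0.0007136) S
|Y| = 0.001017 S → |Z| = 1/|Y| = 983.2 Ω, ∠Z = −∠Y = 44.56°
I = V/|Z| = 96.62 mA
P = VI cos φ = 95 × 0.09662 × cos(44.56°) = 6.540 W

6.540 W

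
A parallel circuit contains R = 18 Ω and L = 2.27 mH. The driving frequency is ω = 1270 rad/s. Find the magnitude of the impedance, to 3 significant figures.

2.85 Ω

X_L = ωL = 2.88 Ω
Parallel: admittances add. Y = 1/R + 1/(jωL)
Y = (0.0556 − j0.347) S
|Y| = 0.351 S → |Z| = 1/|Y| = 2.85 Ω, ∠Z = −∠Y = 80.9°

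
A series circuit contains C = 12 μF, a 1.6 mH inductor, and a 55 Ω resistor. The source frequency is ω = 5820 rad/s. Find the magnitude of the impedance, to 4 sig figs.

X_L = ωL = 9.312 Ω
X_C = 1/(ωC) = 14.32 Ω
Net reactance X = X_L − X_C = -5.006 Ω
Z = 55.00 − j5.006 Ω
|Z| = √(55.00² + 5.006²) = 55.23 Ω

55.23 Ω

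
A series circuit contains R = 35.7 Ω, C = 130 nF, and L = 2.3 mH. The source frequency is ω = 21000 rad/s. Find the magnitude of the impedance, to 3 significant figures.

X_L = ωL = 48.3 Ω
X_C = 1/(ωC) = 366 Ω
Net reactance X = X_L − X_C = -318 Ω
Z = 35.7 − j318 Ω
|Z| = √(35.7² + 318²) = 320 Ω

320 Ω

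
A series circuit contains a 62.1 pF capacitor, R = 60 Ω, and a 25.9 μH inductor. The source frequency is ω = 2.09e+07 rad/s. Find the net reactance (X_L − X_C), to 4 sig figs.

X_L = ωL = 541.3 Ω
X_C = 1/(ωC) = 770.5 Ω
X = 541.3 − 770.5 = -229.2 Ω

-229.2 Ω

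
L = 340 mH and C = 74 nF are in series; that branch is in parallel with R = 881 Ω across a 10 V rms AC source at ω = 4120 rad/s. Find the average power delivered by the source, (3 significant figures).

114 mW

X_L = ωL = 1400 Ω
X_C = 1/(ωC) = 3280 Ω
Branch 1: Z₁ = R = 881 Ω
Branch 2 (series LC): Z₂ = j(X_L − X_C) = −j1880 Ω
Parallel: Z = Z₁Z₂/(Z₁+Z₂), |Z| = 798 Ω, ∠Z = -25.1°
I = V/|Z| = 12.5 mA
P = VI cos φ = 10 × 0.0125 × cos(-25.1°) = 114 mW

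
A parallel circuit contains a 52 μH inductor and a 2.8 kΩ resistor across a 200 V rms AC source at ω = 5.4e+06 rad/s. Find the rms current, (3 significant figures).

X_L = ωL = 281 Ω
Parallel: admittances add. Y = 1/R + 1/(jωL)
Y = (0.000357 − j0.00356) S
|Y| = 0.00358 S → |Z| = 1/|Y| = 279 Ω, ∠Z = −∠Y = 84.3°
I = V/|Z| = 200/279 = 716 mA

716 mA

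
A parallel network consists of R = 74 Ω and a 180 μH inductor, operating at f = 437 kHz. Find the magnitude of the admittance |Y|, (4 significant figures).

ω = 2πf = 2.746e+06 rad/s
X_L = ωL = 494.2 Ω
Parallel: admittances add. Y = 1/R + 1/(jωL)
Y = (0.01351 − j0.002023) S
|Y| = 0.01366 S → |Z| = 1/|Y| = 73.18 Ω, ∠Z = −∠Y = 8.515°

13.66 mS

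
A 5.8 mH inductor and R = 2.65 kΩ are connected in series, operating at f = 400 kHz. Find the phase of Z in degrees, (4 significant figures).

79.70°

ω = 2πf = 2.513e+06 rad/s
X_L = ωL = 14580 Ω
Z = 2650 + j14580 Ω
|Z| = √(2650² + 14580²) = 14820 Ω
∠Z = arctan(14580/2650) = 79.70°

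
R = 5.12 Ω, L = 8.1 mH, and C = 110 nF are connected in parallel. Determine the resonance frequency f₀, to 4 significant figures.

ω₀ = 1/√(LC) = 1/√(0.0081 × 1.1e-07) = 33500 rad/s
f₀ = ω₀/(2π) = 5.332 kHz

5.332 kHz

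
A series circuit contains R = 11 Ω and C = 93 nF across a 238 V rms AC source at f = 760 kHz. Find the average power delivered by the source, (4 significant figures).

ω = 2πf = 4.775e+06 rad/s
X_C = 1/(ωC) = 2.252 Ω
Z = 11.00 − j2.252 Ω
|Z| = √(11.00² + 2.252²) = 11.23 Ω
∠Z = arctan(-2.252/11.00) = -11.57°
I = V/|Z| = 21.20 A
P = VI cos φ = 238 × 21.20 × cos(-11.57°) = 4.942 kW

4.942 kW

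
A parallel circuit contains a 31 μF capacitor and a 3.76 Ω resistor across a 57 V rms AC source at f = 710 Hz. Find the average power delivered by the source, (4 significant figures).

ω = 2πf = 4461 rad/s
X_C = 1/(ωC) = 7.231 Ω
Parallel: admittances add. Y = 1/R + jωC
Y = (0.2660 + j0.1383) S
|Y| = 0.2998 S → |Z| = 1/|Y| = 3.336 Ω, ∠Z = −∠Y = -27.47°
I = V/|Z| = 17.09 A
P = VI cos φ = 57 × 17.09 × cos(-27.47°) = 864.1 W

864.1 W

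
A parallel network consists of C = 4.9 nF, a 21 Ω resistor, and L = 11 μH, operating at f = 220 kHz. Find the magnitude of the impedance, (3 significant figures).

13.2 Ω

ω = 2πf = 1.382e+06 rad/s
X_L = ωL = 15.2 Ω
X_C = 1/(ωC) = 148 Ω
Parallel: admittances add. Y = 1/R + 1/(jωL) + jωC
Y = (0.0476 − j0.0590) S
|Y| = 0.0758 S → |Z| = 1/|Y| = 13.2 Ω, ∠Z = −∠Y = 51.1°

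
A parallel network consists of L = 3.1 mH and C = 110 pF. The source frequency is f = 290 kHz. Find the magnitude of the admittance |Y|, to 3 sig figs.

ω = 2πf = 1.822e+06 rad/s
X_L = ωL = 5650 Ω
X_C = 1/(ωC) = 4990 Ω
Parallel: admittances add. Y = 1/(jωL) + jωC
Y = (0 + j2.34e-05) S
|Y| = 2.34e-05 S → |Z| = 1/|Y| = 42700 Ω, ∠Z = −∠Y = -90.0°

23.4 μS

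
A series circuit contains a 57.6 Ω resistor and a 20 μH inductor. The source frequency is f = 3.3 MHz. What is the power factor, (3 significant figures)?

0.138

ω = 2πf = 2.073e+07 rad/s
X_L = ωL = 415 Ω
Z = 57.6 + j415 Ω
|Z| = √(57.6² + 415²) = 419 Ω
∠Z = arctan(415/57.6) = 82.1°
cos φ = cos(82.1°) = 0.138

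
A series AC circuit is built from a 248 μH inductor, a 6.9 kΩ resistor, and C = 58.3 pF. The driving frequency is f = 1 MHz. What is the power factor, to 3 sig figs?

0.986

ω = 2πf = 6.283e+06 rad/s
X_L = ωL = 1560 Ω
X_C = 1/(ωC) = 2730 Ω
Net reactance X = X_L − X_C = -1170 Ω
Z = 6900 − j1170 Ω
|Z| = √(6900² + 1170²) = 7000 Ω
∠Z = arctan(-1170/6900) = -9.64°
cos φ = cos(-9.64°) = 0.986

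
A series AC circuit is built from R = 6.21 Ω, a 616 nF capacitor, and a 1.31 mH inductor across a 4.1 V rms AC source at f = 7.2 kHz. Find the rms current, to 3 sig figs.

169 mA

ω = 2πf = 45240 rad/s
X_L = ωL = 59.3 Ω
X_C = 1/(ωC) = 35.9 Ω
Net reactance X = X_L − X_C = 23.4 Ω
Z = 6.21 + j23.4 Ω
|Z| = √(6.21² + 23.4²) = 24.2 Ω
I = V/|Z| = 4.1/24.2 = 169 mA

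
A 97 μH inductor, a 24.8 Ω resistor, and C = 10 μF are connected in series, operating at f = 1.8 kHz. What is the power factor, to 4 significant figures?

0.9545

ω = 2πf = 11310 rad/s
X_L = ωL = 1.097 Ω
X_C = 1/(ωC) = 8.842 Ω
Net reactance X = X_L − X_C = -7.745 Ω
Z = 24.80 − j7.745 Ω
|Z| = √(24.80² + 7.745²) = 25.98 Ω
∠Z = arctan(-7.745/24.80) = -17.34°
cos φ = cos(-17.34°) = 0.9545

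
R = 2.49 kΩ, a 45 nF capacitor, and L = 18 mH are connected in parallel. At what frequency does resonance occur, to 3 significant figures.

5.59 kHz

ω₀ = 1/√(LC) = 1/√(0.018 × 4.5e-08) = 35140 rad/s
f₀ = ω₀/(2π) = 5.59 kHz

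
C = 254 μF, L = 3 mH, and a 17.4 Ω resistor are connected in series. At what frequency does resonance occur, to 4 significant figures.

ω₀ = 1/√(LC) = 1/√(0.003 × 0.000254) = 1146 rad/s
f₀ = ω₀/(2π) = 182.3 Hz

182.3 Hz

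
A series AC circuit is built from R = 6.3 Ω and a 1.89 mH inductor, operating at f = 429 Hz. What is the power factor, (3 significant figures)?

0.778

ω = 2πf = 2695 rad/s
X_L = ωL = 5.09 Ω
Z = 6.30 + j5.09 Ω
|Z| = √(6.30² + 5.09²) = 8.10 Ω
∠Z = arctan(5.09/6.30) = 39.0°
cos φ = cos(39.0°) = 0.778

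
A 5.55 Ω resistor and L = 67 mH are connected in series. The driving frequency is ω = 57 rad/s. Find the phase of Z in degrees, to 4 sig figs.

34.53°

X_L = ωL = 3.819 Ω
Z = 5.550 + j3.819 Ω
|Z| = √(5.550² + 3.819²) = 6.737 Ω
∠Z = arctan(3.819/5.550) = 34.53°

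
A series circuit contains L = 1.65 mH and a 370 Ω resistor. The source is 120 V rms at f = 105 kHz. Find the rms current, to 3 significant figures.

104 mA

ω = 2πf = 659700 rad/s
X_L = ωL = 1090 Ω
Z = 370 + j1090 Ω
|Z| = √(370² + 1090²) = 1150 Ω
I = V/|Z| = 120/1150 = 104 mA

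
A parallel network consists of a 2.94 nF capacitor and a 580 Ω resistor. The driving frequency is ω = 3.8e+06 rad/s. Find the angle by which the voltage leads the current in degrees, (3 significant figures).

-81.2°

X_C = 1/(ωC) = 89.5 Ω
Parallel: admittances add. Y = 1/R + jωC
Y = (0.00172 + j0.0112) S
|Y| = 0.0113 S → |Z| = 1/|Y| = 88.5 Ω, ∠Z = −∠Y = -81.2°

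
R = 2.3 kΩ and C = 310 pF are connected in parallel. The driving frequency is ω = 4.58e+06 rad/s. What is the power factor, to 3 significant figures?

X_C = 1/(ωC) = 704 Ω
Parallel: admittances add. Y = 1/R + jωC
Y = (0.000435 + j0.00142) S
|Y| = 0.00148 S → |Z| = 1/|Y| = 673 Ω, ∠Z = −∠Y = -73.0°
cos φ = cos(-73.0°) = 0.293

0.293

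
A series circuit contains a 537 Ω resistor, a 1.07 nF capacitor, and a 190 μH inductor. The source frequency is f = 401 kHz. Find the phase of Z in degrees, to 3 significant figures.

ω = 2πf = 2.52e+06 rad/s
X_L = ωL = 479 Ω
X_C = 1/(ωC) = 371 Ω
Net reactance X = X_L − X_C = 108 Ω
Z = 537 + j108 Ω
|Z| = √(537² + 108²) = 548 Ω
∠Z = arctan(108/537) = 11.3°

11.3°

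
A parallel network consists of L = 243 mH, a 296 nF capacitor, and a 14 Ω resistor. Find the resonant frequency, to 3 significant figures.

593 Hz

ω₀ = 1/√(LC) = 1/√(0.243 × 2.96e-07) = 3729 rad/s
f₀ = ω₀/(2π) = 593 Hz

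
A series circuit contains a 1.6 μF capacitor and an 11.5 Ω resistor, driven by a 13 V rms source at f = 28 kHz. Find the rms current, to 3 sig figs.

ω = 2πf = 175900 rad/s
X_C = 1/(ωC) = 3.55 Ω
Z = 11.5 − j3.55 Ω
|Z| = √(11.5² + 3.55²) = 12.0 Ω
I = V/|Z| = 13/12.0 = 1.08 A

1.08 A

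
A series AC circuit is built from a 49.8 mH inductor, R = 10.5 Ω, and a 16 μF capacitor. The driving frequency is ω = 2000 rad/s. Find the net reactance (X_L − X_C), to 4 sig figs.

X_L = ωL = 99.60 Ω
X_C = 1/(ωC) = 31.25 Ω
X = 99.60 − 31.25 = 68.35 Ω

68.35 Ω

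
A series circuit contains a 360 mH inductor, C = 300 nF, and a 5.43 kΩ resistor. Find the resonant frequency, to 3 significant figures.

ω₀ = 1/√(LC) = 1/√(0.36 × 3e-07) = 3043 rad/s
f₀ = ω₀/(2π) = 484 Hz

484 Hz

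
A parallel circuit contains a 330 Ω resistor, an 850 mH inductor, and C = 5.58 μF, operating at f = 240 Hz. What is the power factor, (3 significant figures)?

ω = 2πf = 1508 rad/s
X_L = ωL = 1280 Ω
X_C = 1/(ωC) = 119 Ω
Parallel: admittances add. Y = 1/R + 1/(jωL) + jωC
Y = (0.00303 + j0.00763) S
|Y| = 0.00821 S → |Z| = 1/|Y| = 122 Ω, ∠Z = −∠Y = -68.4°
cos φ = cos(-68.4°) = 0.369

0.369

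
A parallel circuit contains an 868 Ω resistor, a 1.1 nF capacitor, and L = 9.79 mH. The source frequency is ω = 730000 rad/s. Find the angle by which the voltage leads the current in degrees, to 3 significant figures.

-29.9°

X_L = ωL = 7150 Ω
X_C = 1/(ωC) = 1250 Ω
Parallel: admittances add. Y = 1/R + 1/(jωL) + jωC
Y = (0.00115 + j0.000663) S
|Y| = 0.00133 S → |Z| = 1/|Y| = 752 Ω, ∠Z = −∠Y = -29.9°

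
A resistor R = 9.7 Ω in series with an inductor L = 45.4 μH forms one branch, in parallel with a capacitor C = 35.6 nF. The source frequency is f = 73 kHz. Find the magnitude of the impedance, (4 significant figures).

ω = 2πf = 458700 rad/s
X_L = ωL = 20.82 Ω
X_C = 1/(ωC) = 61.24 Ω
Branch 1 (R+jX_L): Z₁ = 9.700 + j20.82 Ω, |Z₁| = 22.97 Ω
Branch 2 (−jX_C): Z₂ = −j61.24 Ω
Parallel: Z = Z₁Z₂/(Z₁+Z₂), |Z| = 33.85 Ω, ∠Z = 51.53°

33.85 Ω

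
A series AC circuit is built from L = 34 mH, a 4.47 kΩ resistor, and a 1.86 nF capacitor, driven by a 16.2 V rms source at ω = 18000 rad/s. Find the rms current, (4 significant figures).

547.4 μA

X_L = ωL = 612.0 Ω
X_C = 1/(ωC) = 29870 Ω
Net reactance X = X_L − X_C = -29260 Ω
Z = 4470 − j29260 Ω
|Z| = √(4470² + 29260²) = 29600 Ω
I = V/|Z| = 16.2/29600 = 547.4 μA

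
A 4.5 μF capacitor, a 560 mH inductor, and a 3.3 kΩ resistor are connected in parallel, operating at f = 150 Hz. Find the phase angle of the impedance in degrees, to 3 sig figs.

ω = 2πf = 942.5 rad/s
X_L = ωL = 528 Ω
X_C = 1/(ωC) = 236 Ω
Parallel: admittances add. Y = 1/R + 1/(jωL) + jωC
Y = (0.000303 + j0.00235) S
|Y| = 0.00237 S → |Z| = 1/|Y| = 423 Ω, ∠Z = −∠Y = -82.6°

-82.6°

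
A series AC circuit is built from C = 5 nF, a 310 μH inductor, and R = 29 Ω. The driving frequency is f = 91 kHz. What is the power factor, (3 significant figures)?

ω = 2πf = 571800 rad/s
X_L = ωL = 177 Ω
X_C = 1/(ωC) = 350 Ω
Net reactance X = X_L − X_C = -173 Ω
Z = 29.0 − j173 Ω
|Z| = √(29.0² + 173²) = 175 Ω
∠Z = arctan(-173/29.0) = -80.5°
cos φ = cos(-80.5°) = 0.166

0.166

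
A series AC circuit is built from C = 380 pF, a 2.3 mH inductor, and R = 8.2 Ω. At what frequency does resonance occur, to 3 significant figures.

170 kHz

ω₀ = 1/√(LC) = 1/√(0.0023 × 3.8e-10) = 1.07e+06 rad/s
f₀ = ω₀/(2π) = 170 kHz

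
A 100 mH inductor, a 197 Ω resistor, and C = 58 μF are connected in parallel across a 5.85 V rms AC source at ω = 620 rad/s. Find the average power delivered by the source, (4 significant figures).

X_L = ωL = 62.00 Ω
X_C = 1/(ωC) = 27.81 Ω
Parallel: admittances add. Y = 1/R + 1/(jωL) + jωC
Y = (0.005076 + j0.01983) S
|Y| = 0.02047 S → |Z| = 1/|Y| = 48.85 Ω, ∠Z = −∠Y = -75.64°
I = V/|Z| = 119.8 mA
P = VI cos φ = 5.85 × 0.1198 × cos(-75.64°) = 173.7 mW

173.7 mW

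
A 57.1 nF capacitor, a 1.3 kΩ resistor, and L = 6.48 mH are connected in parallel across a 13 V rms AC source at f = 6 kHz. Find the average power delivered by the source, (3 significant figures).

ω = 2πf = 37700 rad/s
X_L = ωL = 244 Ω
X_C = 1/(ωC) = 465 Ω
Parallel: admittances add. Y = 1/R + 1/(jωL) + jωC
Y = (0.000769 − j0.00194) S
|Y| = 0.00209 S → |Z| = 1/|Y| = 479 Ω, ∠Z = −∠Y = 68.4°
I = V/|Z| = 27.1 mA
P = VI cos φ = 13 × 0.0271 × cos(68.4°) = 130 mW

130 mW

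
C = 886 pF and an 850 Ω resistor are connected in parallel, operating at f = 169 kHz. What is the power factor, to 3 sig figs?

ω = 2πf = 1.062e+06 rad/s
X_C = 1/(ωC) = 1060 Ω
Parallel: admittances add. Y = 1/R + jωC
Y = (0.00118 + j0.000941) S
|Y| = 0.00151 S → |Z| = 1/|Y| = 664 Ω, ∠Z = −∠Y = -38.6°
cos φ = cos(-38.6°) = 0.781

0.781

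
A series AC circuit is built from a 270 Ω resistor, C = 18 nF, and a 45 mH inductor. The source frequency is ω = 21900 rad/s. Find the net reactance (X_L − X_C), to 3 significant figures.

X_L = ωL = 986 Ω
X_C = 1/(ωC) = 2540 Ω
X = 986 − 2540 = -1550 Ω

-1550 Ω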